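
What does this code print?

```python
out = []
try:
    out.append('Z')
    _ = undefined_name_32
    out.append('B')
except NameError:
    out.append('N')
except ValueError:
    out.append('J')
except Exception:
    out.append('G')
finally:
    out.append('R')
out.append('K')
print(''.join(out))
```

Execution trace: 'Z' (try body) → 'N' (except NameError) → 'R' (finally) → 'K' (after the try/except). Output: ZNRK

Answer: ZNRK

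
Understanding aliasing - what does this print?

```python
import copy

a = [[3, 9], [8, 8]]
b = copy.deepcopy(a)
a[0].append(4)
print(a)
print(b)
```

Key concept: deep copy is fully independent.
Step by step:
`a = [[3, 9], [8, 8]]` → a = [[3, 9], [8, 8]]
`b = copy.deepcopy(a)` → b = [[3, 9], [8, 8]]
`a[0].append(4)` → a = [[3, 9, 4], [8, 8]]
`print(a)` → prints [[3, 9, 4], [8, 8]]
`print(b)` → prints [[3, 9], [8, 8]]

Answer:
[[3, 9, 4], [8, 8]]
[[3, 9], [8, 8]]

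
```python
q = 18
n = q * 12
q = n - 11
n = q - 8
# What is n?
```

Trace:
`q = 18` → q = 18
`n = q * 12` → n = 216
`q = n - 11` → q = 205
`n = q - 8` → n = 197
So n = 197

Answer: 197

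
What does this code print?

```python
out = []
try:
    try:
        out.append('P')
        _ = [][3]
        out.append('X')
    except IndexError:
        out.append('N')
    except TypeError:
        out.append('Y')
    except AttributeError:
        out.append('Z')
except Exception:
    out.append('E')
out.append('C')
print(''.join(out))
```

Execution trace: 'P' (inner try body) → 'N' (inner except IndexError) → 'C' (after the try/except). Output: PNC

Answer: PNC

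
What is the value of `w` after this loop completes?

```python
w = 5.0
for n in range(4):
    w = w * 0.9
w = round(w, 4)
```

Exponential decay: 5.0 * 0.9^4
`w` takes the values: 5.0 → 4.5 → 4.05 → 3.645 → 3.2805

Answer: 3.2805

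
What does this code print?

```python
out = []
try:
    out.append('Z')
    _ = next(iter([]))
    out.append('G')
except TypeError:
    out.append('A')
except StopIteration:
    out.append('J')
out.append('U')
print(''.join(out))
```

Execution trace: 'Z' (try body) → 'J' (except StopIteration) → 'U' (after the try/except). Output: ZJU

Answer: ZJU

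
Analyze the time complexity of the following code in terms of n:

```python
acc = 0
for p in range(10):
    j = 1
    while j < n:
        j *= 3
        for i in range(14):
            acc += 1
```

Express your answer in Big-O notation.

Each loop level contributes: 1 × log n × 1. Multiplying the contributions gives O(log n).

Answer: O(log n)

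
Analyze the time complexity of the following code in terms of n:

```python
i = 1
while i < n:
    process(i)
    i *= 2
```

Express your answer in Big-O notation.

This is Logarithmic loop. Time complexity: O(log n).

Answer: O(log n)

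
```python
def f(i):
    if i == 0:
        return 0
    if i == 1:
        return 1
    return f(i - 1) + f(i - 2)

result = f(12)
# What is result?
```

Build up from base cases: f(0)=0, f(1)=1, f(2)=1, f(3)=2, f(4)=3, f(5)=5, f(6)=8, ..., f(12)=144

Answer: 144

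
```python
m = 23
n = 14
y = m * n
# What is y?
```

Trace:
`m = 23` → m = 23
`n = 14` → n = 14
`y = m * n` → y = 322
So y = 322

Answer: 322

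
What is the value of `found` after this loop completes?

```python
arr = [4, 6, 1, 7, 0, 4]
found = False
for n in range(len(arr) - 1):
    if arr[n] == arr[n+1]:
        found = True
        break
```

Check consecutive duplicates in [4, 6, 1, 7, 0, 4]
`found` takes the values: False

Answer: False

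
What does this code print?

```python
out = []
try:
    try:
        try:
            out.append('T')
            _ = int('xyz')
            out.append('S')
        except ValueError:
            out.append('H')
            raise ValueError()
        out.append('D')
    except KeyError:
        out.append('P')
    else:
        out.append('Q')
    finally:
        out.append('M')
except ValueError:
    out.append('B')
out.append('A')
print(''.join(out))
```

Execution trace: 'T' (inner try body) → 'H' (inner except ValueError) → 'M' (finally) → 'B' (outer except ValueError) → 'A' (after the try/except). Output: THMBA

Answer: THMBA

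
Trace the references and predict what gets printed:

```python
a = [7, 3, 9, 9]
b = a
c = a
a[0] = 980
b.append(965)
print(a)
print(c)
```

Key concept: multiple aliases.
Step by step:
`a = [7, 3, 9, 9]` → a = [7, 3, 9, 9]
`b = a` → b = [7, 3, 9, 9] (same object as a)
`c = a` → c = [7, 3, 9, 9] (same object as a, b)
`a[0] = 980` → a = [980, 3, 9, 9] (same object as b, c); b = [980, 3, 9, 9] (same object as a, c); c = [980, 3, 9, 9] (same object as a, b)
`b.append(965)` → a = [980, 3, 9, 9, 965] (same object as b, c); b = [980, 3, 9, 9, 965] (same object as a, c); c = [980, 3, 9, 9, 965] (same object as a, b)
`print(a)` → prints [980, 3, 9, 9, 965]
`print(c)` → prints [980, 3, 9, 9, 965]

Answer:
[980, 3, 9, 9, 965]
[980, 3, 9, 9, 965]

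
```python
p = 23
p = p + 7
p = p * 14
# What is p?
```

Trace:
`p = 23` → p = 23
`p = p + 7` → p = 30
`p = p * 14` → p = 420
So p = 420

Answer: 420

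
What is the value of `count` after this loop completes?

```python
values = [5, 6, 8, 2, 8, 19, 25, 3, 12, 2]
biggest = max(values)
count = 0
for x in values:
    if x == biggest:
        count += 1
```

Count of max value 25 in [5, 6, 8, 2, 8, 19, 25, 3, 12, 2]
`count` takes the values: 0 → 1

Answer: 1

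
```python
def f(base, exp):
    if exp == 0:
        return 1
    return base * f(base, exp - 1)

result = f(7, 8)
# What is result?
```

f(7, 8) = 7 * 7 * 7 * 7 * 7 * 7 * 7 * 7 = 5764801

Answer: 5764801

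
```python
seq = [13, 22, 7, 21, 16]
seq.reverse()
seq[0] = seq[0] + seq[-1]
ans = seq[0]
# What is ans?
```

Trace:
`seq = [13, 22, 7, 21, 16]` → seq = [13, 22, 7, 21, 16]
`seq.reverse()` → seq = [16, 21, 7, 22, 13]
`seq[0] = seq[0] + seq[-1]` → seq = [29, 21, 7, 22, 13]
`ans = seq[0]` → ans = 29
So ans = 29

Answer: 29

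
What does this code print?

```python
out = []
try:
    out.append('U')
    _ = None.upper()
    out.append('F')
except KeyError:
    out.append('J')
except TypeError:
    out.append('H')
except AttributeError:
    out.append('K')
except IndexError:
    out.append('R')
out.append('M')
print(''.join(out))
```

Execution trace: 'U' (try body) → 'K' (except AttributeError) → 'M' (after the try/except). Output: UKM

Answer: UKM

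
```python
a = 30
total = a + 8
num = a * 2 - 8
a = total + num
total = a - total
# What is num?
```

Trace:
`a = 30` → a = 30
`total = a + 8` → total = 38
`num = a * 2 - 8` → num = 52
`a = total + num` → a = 90
`total = a - total` → total = 52
So num = 52

Answer: 52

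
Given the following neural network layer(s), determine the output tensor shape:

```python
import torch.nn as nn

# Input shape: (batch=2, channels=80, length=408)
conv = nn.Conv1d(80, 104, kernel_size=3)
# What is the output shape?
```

Input: (2, 80, 408) -> Output: (2, 104, 406)

Answer: (2, 104, 406)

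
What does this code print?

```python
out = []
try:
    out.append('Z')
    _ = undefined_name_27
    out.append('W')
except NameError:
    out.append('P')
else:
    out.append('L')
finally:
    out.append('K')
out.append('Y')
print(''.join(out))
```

Execution trace: 'Z' (try body) → 'P' (except NameError) → 'K' (finally) → 'Y' (after the try/except). Output: ZPKY

Answer: ZPKY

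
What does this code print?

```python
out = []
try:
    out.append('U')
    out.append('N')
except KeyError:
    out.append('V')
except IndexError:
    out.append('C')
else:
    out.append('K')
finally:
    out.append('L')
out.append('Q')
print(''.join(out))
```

Execution trace: 'U' (try body) → 'N' (try body, no exception) → 'K' (else) → 'L' (finally) → 'Q' (after the try/except). Output: UNKLQ

Answer: UNKLQ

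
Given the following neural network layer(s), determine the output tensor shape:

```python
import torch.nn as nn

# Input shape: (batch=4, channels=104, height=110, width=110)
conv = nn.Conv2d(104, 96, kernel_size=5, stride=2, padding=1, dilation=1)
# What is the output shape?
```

Input: (4, 104, 110, 110) -> Output: (4, 96, 54, 54)

Answer: (4, 96, 54, 54)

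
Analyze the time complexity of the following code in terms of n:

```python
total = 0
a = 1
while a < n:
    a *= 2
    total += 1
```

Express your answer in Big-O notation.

Each loop level contributes: log n. Multiplying the contributions gives O(log n).

Answer: O(log n)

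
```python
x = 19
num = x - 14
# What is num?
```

Trace:
`x = 19` → x = 19
`num = x - 14` → num = 5
So num = 5

Answer: 5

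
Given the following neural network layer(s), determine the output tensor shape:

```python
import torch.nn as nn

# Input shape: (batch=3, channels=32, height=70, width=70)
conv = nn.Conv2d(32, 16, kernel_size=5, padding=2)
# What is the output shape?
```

Input: (3, 32, 70, 70) -> Output: (3, 16, 70, 70)

Answer: (3, 16, 70, 70)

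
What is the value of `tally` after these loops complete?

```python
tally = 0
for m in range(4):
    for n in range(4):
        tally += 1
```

4 * 4 = 16
`tally` takes the values: 0 → 1 → 2 → 3 → 4 → 5 → 6 → 7 → 8 → 9 → 10 → 11 → 12 → 13 → 14 → 15 → 16

Answer: 16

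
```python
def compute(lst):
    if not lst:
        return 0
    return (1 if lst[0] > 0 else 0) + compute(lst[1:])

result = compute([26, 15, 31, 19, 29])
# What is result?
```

Count of positive elements in [26, 15, 31, 19, 29] = 5

Answer: 5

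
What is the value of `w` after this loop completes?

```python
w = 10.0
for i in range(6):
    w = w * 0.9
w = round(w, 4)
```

Exponential decay: 10.0 * 0.9^6
`w` takes the values: 10.0 → 9.0 → 8.1 → 7.29 → 6.561 → 5.9049 → 5.31441 → 5.3144

Answer: 5.3144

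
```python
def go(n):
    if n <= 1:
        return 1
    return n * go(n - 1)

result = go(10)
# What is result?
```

go(10) = 10 * 9 * 8 * 7 * 6 * 5 * 4 * 3 * 2 * 1 = 3628800

Answer: 3628800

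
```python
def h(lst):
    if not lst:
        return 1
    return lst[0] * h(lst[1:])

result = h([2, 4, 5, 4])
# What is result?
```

Product over [2, 4, 5, 4] = 2 * 4 * 5 * 4 = 160

Answer: 160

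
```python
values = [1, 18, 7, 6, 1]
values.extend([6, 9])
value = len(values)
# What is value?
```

Trace:
`values = [1, 18, 7, 6, 1]` → values = [1, 18, 7, 6, 1]
`values.extend([6, 9])` → values = [1, 18, 7, 6, 1, 6, 9]
`value = len(values)` → value = 7
So value = 7

Answer: 7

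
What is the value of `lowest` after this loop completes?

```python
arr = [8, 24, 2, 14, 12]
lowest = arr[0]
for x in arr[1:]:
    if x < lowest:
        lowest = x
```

Minimum of [8, 24, 2, 14, 12]
`lowest` takes the values: 8 → 2

Answer: 2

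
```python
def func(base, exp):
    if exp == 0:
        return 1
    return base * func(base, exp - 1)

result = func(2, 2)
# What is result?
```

func(2, 2) = 2 * 2 = 4

Answer: 4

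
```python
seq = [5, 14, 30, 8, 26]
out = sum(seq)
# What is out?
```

Trace:
`seq = [5, 14, 30, 8, 26]` → seq = [5, 14, 30, 8, 26]
`out = sum(seq)` → out = 83
So out = 83

Answer: 83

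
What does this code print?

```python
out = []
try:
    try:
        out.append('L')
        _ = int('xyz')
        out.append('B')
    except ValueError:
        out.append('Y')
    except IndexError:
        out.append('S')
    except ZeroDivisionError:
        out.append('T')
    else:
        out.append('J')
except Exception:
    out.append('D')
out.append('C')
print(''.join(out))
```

Execution trace: 'L' (inner try body) → 'Y' (inner except ValueError) → 'C' (after the try/except). Output: LYC

Answer: LYC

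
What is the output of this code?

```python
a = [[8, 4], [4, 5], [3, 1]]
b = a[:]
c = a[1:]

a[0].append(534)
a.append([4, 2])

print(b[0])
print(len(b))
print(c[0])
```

Key concept: slice with nested mutation.
Step by step:
`a = [[8, 4], [4, 5], [3, 1]]` → a = [[8, 4], [4, 5], [3, 1]]
`b = a[:]` → b = [[8, 4], [4, 5], [3, 1]]
`c = a[1:]` → c = [[4, 5], [3, 1]]
`a[0].append(534)` → a = [[8, 4, 534], [4, 5], [3, 1]]; b = [[8, 4, 534], [4, 5], [3, 1]]
`a.append([4, 2])` → a = [[8, 4, 534], [4, 5], [3, 1], [4, 2]]
`print(b[0])` → prints [8, 4, 534]
`print(len(b))` → prints 3
`print(c[0])` → prints [4, 5]

Answer:
[8, 4, 534]
3
[4, 5]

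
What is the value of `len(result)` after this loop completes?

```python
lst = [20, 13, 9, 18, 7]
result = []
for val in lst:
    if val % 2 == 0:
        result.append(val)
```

Count even numbers in [20, 13, 9, 18, 7]
`result` takes the values: [] → [20] → [20, 18]
So `len(result)` = 2

Answer: 2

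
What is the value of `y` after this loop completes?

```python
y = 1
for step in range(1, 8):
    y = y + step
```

Start at 1, add 1 through 7
`y` takes the values: 1 → 2 → 4 → 7 → 11 → 16 → 22 → 29

Answer: 29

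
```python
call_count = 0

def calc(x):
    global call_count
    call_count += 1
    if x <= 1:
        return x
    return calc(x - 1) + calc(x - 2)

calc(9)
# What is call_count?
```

Calls(x) = 1 + Calls(x-1) + Calls(x-2); Calls(0)=Calls(1)=1. For x=9 this gives 109.

Answer: 109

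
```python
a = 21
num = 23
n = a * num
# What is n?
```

Trace:
`a = 21` → a = 21
`num = 23` → num = 23
`n = a * num` → n = 483
So n = 483

Answer: 483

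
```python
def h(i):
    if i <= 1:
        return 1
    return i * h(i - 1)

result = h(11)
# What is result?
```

h(11) = 11 * 10 * 9 * 8 * 7 * 6 * 5 * 4 * 3 * 2 * 1 = 39916800

Answer: 39916800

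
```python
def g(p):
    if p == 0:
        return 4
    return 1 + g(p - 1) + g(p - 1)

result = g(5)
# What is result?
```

g(p) = 1 + 2·g(p-1), g(0)=4. Closed form: (4+1)·2^5 - 1 = 159.

Answer: 159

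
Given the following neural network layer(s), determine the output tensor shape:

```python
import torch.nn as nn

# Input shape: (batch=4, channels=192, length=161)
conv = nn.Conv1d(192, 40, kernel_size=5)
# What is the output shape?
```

Input: (4, 192, 161) -> Output: (4, 40, 157)

Answer: (4, 40, 157)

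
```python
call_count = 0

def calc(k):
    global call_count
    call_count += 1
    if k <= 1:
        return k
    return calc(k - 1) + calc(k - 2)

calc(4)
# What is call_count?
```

Calls(k) = 1 + Calls(k-1) + Calls(k-2); Calls(0)=Calls(1)=1. For k=4 this gives 9.

Answer: 9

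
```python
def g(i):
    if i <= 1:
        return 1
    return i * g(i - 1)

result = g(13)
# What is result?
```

g(13) = 13 * 12 * 11 * 10 * 9 * 8 * 7 * 6 * 5 * 4 * 3 * 2 * 1 = 6227020800

Answer: 6227020800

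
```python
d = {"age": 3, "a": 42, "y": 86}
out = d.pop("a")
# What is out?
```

Trace:
`d = {"age": 3, "a": 42, "y": 86}` → d = {'age': 3, 'a': 42, 'y': 86}
`out = d.pop("a")` → d = {'age': 3, 'y': 86}; out = 42
So out = 42

Answer: 42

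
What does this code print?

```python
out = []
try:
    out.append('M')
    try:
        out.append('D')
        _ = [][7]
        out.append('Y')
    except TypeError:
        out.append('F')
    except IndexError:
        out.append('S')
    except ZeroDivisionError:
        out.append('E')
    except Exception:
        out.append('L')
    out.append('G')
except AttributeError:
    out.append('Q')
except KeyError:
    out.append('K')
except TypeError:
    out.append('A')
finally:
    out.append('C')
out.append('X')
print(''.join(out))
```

Execution trace: 'M' (try body) → 'D' (inner try body) → 'S' (inner except IndexError) → 'G' (try body, no exception) → 'C' (finally) → 'X' (after the try/except). Output: MDSGCX

Answer: MDSGCX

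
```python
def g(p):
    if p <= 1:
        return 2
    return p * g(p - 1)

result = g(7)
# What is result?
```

g(7) = 7 * 6 * 5 * 4 * 3 * 2 * 2 = 10080

Answer: 10080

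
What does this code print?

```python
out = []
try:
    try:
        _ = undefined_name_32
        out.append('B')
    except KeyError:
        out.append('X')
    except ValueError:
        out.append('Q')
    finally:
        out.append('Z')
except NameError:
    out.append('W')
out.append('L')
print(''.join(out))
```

Execution trace: 'Z' (finally) → 'W' (outer except NameError) → 'L' (after the try/except). Output: ZWL

Answer: ZWL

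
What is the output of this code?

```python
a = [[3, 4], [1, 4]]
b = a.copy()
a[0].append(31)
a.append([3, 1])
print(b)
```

Key concept: shallow copy with nested lists.
Step by step:
`a = [[3, 4], [1, 4]]` → a = [[3, 4], [1, 4]]
`b = a.copy()` → b = [[3, 4], [1, 4]]
`a[0].append(31)` → a = [[3, 4, 31], [1, 4]]; b = [[3, 4, 31], [1, 4]]
`a.append([3, 1])` → a = [[3, 4, 31], [1, 4], [3, 1]]
`print(b)` → prints [[3, 4, 31], [1, 4]]

Answer: [[3, 4, 31], [1, 4]]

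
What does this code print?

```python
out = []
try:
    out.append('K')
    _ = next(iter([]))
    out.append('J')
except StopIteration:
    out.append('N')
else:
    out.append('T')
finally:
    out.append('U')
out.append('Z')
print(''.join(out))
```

Execution trace: 'K' (try body) → 'N' (except StopIteration) → 'U' (finally) → 'Z' (after the try/except). Output: KNUZ

Answer: KNUZ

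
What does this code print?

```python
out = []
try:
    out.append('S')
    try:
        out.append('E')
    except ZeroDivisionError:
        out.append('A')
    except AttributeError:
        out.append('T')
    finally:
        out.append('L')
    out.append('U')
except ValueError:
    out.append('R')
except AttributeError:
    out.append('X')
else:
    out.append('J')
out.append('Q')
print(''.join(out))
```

Execution trace: 'S' (try body) → 'E' (inner try body, no exception) → 'L' (inner finally) → 'U' (try body, no exception) → 'J' (else) → 'Q' (after the try/except). Output: SELUJQ

Answer: SELUJQ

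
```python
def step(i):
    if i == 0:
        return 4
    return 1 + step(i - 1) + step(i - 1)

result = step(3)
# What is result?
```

step(i) = 1 + 2·step(i-1), step(0)=4. Closed form: (4+1)·2^3 - 1 = 39.

Answer: 39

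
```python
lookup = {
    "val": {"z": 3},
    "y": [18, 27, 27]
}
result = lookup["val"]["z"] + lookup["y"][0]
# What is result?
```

Trace:
`lookup = { ...` → lookup = {'val': {'z': 3}, 'y': [18, 27, 27]}
`result = lookup["val"]["z"] + lookup["y"][0]` → result = 21
So result = 21

Answer: 21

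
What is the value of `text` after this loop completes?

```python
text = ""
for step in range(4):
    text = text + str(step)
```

Concatenate digits 0 to 3
`text` takes the values: "" → "0" → "01" → "012" → "0123"

Answer: "0123"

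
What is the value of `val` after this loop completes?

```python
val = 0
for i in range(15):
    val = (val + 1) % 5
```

Increment mod 5, 15 times = 0
`val` takes the values: 0 → 1 → 2 → 3 → 4 → 0 → 1 → 2 → 3 → 4 → 0 → 1 → 2 → 3 → 4 → 0

Answer: 0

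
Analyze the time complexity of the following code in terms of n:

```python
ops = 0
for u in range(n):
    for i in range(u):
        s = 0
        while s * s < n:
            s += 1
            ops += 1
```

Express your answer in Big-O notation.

Each loop level contributes: n × n × √n. Multiplying the contributions gives O(n^2√n).

Answer: O(n^2√n)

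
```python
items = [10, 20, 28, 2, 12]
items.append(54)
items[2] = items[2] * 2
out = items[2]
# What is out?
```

Trace:
`items = [10, 20, 28, 2, 12]` → items = [10, 20, 28, 2, 12]
`items.append(54)` → items = [10, 20, 28, 2, 12, 54]
`items[2] = items[2] * 2` → items = [10, 20, 56, 2, 12, 54]
`out = items[2]` → out = 56
So out = 56

Answer: 56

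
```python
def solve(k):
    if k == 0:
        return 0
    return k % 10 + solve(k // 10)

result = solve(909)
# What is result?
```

Sum of digits of 909: 9 + 0 + 9 = 18

Answer: 18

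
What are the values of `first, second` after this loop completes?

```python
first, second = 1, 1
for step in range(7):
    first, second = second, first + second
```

Fibonacci: after 7 iterations
`first, second` takes the values: (1, 1) → (1, 2) → (2, 3) → (3, 5) → (5, 8) → (8, 13) → (13, 21) → (21, 34)

Answer: 21, 34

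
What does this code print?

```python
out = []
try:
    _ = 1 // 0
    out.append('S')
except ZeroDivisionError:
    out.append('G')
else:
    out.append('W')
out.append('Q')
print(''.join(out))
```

Execution trace: 'G' (except ZeroDivisionError) → 'Q' (after the try/except). Output: GQ

Answer: GQ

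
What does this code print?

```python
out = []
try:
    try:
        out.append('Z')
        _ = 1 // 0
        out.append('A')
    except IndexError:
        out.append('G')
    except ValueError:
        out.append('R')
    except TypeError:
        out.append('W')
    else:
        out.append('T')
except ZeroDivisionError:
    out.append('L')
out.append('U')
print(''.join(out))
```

Execution trace: 'Z' (try body) → 'L' (outer except ZeroDivisionError) → 'U' (after the try/except). Output: ZLU

Answer: ZLU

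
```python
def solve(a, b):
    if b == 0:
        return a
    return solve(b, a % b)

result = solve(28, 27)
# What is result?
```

solve(28, 27) -> solve(27, 1) -> solve(1, 0) -> 1

Answer: 1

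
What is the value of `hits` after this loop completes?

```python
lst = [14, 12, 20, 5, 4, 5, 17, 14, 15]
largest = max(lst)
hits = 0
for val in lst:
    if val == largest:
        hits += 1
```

Count of max value 20 in [14, 12, 20, 5, 4, 5, 17, 14, 15]
`hits` takes the values: 0 → 1

Answer: 1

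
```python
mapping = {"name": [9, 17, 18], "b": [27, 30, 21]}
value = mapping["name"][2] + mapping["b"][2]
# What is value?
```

Trace:
`mapping = {"name": [9, 17, 18], "b": [27, 30, 21]}` → mapping = {'name': [9, 17, 18], 'b': [27, 30, 21]}
`value = mapping["name"][2] + mapping["b"][2]` → value = 39
So value = 39

Answer: 39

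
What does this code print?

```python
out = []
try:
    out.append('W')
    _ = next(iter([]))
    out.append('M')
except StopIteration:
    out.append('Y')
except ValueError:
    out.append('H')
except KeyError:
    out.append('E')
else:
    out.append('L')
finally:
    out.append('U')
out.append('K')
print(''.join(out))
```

Execution trace: 'W' (try body) → 'Y' (except StopIteration) → 'U' (finally) → 'K' (after the try/except). Output: WYUK

Answer: WYUK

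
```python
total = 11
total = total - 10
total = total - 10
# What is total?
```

Trace:
`total = 11` → total = 11
`total = total - 10` → total = 1
`total = total - 10` → total = -9
So total = -9

Answer: -9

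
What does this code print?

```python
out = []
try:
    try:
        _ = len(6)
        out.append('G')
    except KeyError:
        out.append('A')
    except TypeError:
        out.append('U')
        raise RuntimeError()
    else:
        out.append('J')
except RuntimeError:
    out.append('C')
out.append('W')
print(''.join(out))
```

Execution trace: 'U' (inner except TypeError) → 'C' (outer except RuntimeError) → 'W' (after the try/except). Output: UCW

Answer: UCW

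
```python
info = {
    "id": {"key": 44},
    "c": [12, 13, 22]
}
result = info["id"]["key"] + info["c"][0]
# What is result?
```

Trace:
`info = { ...` → info = {'id': {'key': 44}, 'c': [12, 13, 22]}
`result = info["id"]["key"] + info["c"][0]` → result = 56
So result = 56

Answer: 56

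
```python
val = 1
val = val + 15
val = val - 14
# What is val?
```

Trace:
`val = 1` → val = 1
`val = val + 15` → val = 16
`val = val - 14` → val = 2
So val = 2

Answer: 2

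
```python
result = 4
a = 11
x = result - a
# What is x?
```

Trace:
`result = 4` → result = 4
`a = 11` → a = 11
`x = result - a` → x = -7
So x = -7

Answer: -7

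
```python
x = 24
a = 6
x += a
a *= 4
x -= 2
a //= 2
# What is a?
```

Trace:
`x = 24` → x = 24
`a = 6` → a = 6
`x += a` → x = 30
`a *= 4` → a = 24
`x -= 2` → x = 28
`a //= 2` → a = 12
So a = 12

Answer: 12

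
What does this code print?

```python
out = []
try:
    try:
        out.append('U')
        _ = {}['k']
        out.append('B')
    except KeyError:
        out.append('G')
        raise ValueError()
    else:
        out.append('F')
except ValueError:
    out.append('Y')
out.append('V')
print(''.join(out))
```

Execution trace: 'U' (inner try body) → 'G' (inner except KeyError) → 'Y' (outer except ValueError) → 'V' (after the try/except). Output: UGYV

Answer: UGYV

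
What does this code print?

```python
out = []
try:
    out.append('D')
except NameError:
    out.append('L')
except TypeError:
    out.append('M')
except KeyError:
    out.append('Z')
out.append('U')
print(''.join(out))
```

Execution trace: 'D' (try body, no exception) → 'U' (after the try/except). Output: DU

Answer: DU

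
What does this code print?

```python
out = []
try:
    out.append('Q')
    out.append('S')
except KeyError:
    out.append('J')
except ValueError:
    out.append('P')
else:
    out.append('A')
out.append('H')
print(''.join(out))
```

Execution trace: 'Q' (try body) → 'S' (try body, no exception) → 'A' (else) → 'H' (after the try/except). Output: QSAH

Answer: QSAH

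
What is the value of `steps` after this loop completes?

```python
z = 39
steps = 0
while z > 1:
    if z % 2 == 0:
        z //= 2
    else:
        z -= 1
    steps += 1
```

Steps to reduce 39 to 1
`steps` takes the values: 0 → 1 → 2 → 3 → 4 → 5 → 6 → 7 → 8

Answer: 8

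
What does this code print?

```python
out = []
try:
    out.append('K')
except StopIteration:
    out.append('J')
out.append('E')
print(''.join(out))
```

Execution trace: 'K' (try body, no exception) → 'E' (after the try/except). Output: KE

Answer: KE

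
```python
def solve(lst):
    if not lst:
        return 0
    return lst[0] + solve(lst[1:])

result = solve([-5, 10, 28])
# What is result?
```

(-5) + 10 + 28 + 0 = 33

Answer: 33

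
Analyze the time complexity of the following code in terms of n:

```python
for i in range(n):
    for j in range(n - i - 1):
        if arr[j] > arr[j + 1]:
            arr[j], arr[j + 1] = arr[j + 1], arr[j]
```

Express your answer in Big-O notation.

This is Bubble sort. Time complexity: O(n²).

Answer: O(n²)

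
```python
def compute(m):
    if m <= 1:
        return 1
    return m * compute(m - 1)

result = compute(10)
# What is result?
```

compute(10) = 10 * 9 * 8 * 7 * 6 * 5 * 4 * 3 * 2 * 1 = 3628800

Answer: 3628800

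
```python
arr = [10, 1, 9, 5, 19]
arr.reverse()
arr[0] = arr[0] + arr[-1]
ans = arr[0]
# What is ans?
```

Trace:
`arr = [10, 1, 9, 5, 19]` → arr = [10, 1, 9, 5, 19]
`arr.reverse()` → arr = [19, 5, 9, 1, 10]
`arr[0] = arr[0] + arr[-1]` → arr = [29, 5, 9, 1, 10]
`ans = arr[0]` → ans = 29
So ans = 29

Answer: 29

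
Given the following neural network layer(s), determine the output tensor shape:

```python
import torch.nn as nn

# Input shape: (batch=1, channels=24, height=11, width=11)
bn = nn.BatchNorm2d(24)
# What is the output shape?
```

Input: (1, 24, 11, 11) -> Output: (1, 24, 11, 11)

Answer: (1, 24, 11, 11)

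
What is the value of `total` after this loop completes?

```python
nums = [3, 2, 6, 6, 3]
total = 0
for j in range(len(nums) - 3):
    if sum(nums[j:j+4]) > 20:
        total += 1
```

Count windows with sum > 20
`total` takes the values: 0

Answer: 0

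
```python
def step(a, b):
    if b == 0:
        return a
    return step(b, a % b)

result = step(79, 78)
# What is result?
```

step(79, 78) -> step(78, 1) -> step(1, 0) -> 1

Answer: 1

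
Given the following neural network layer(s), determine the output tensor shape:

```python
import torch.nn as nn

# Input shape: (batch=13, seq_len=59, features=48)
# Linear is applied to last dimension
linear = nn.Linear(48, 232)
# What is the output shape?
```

Input: (13, 59, 48) -> Output: (13, 59, 232)

Answer: (13, 59, 232)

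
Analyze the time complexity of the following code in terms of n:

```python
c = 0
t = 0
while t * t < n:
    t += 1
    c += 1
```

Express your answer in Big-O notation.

Each loop level contributes: √n. Multiplying the contributions gives O(√n).

Answer: O(√n)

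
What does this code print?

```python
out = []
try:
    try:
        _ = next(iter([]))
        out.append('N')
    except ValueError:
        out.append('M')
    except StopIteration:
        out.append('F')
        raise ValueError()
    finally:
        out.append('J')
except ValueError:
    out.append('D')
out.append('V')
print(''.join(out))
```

Execution trace: 'F' (inner except StopIteration) → 'J' (inner finally) → 'D' (outer except ValueError) → 'V' (after the try/except). Output: FJDV

Answer: FJDV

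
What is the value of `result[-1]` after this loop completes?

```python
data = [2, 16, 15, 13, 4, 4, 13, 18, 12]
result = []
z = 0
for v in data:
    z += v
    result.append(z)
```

Cumulative sum ends at 97
`result` takes the values: [] → [2] → [2, 18] → [2, 18, 33] → [2, 18, 33, 46] → [2, 18, 33, 46, 50] → [2, 18, 33, 46, 50, 54] → [2, 18, 33, 46, 50, 54, 67] → [2, 18, 33, 46, 50, 54, 67, 85] → [2, 18, 33, 46, 50, 54, 67, 85, 97]
So `result[-1]` = 97

Answer: 97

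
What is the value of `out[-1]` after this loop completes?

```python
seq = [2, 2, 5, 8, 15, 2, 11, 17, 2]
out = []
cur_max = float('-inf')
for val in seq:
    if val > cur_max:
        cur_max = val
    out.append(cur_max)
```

Running max ends at 17
`out` takes the values: [] → [2] → [2, 2] → [2, 2, 5] → [2, 2, 5, 8] → [2, 2, 5, 8, 15] → [2, 2, 5, 8, 15, 15] → [2, 2, 5, 8, 15, 15, 15] → [2, 2, 5, 8, 15, 15, 15, 17] → [2, 2, 5, 8, 15, 15, 15, 17, 17]
So `out[-1]` = 17

Answer: 17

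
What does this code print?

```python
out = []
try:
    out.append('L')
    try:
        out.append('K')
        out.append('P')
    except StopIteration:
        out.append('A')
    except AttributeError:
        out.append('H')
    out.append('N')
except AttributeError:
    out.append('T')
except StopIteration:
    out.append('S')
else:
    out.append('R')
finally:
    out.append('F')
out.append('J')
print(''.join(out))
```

Execution trace: 'L' (try body) → 'K' (inner try body) → 'P' (inner try body, no exception) → 'N' (try body, no exception) → 'R' (else) → 'F' (finally) → 'J' (after the try/except). Output: LKPNRFJ

Answer: LKPNRFJ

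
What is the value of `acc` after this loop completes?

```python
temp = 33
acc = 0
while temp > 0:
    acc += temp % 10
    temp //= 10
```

Sum digits of 33
`acc` takes the values: 0 → 3 → 6

Answer: 6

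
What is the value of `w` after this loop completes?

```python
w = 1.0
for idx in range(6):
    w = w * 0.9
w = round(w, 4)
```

Exponential decay: 1.0 * 0.9^6
`w` takes the values: 1.0 → 0.9 → 0.81 → 0.729 → 0.6561 → 0.59049 → 0.531441 → 0.5314

Answer: 0.5314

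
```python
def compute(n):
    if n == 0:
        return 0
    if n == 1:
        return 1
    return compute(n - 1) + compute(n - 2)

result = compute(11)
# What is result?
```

Build up from base cases: compute(0)=0, compute(1)=1, compute(2)=1, compute(3)=2, compute(4)=3, compute(5)=5, compute(6)=8, ..., compute(11)=89

Answer: 89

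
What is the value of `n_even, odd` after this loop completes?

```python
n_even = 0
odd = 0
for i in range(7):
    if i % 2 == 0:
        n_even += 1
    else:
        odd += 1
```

Count evens and odds in range(7)
`n_even, odd` takes the values: (0, 0) → (1, 0) → (1, 1) → (2, 1) → (2, 2) → (3, 2) → (3, 3) → (4, 3)

Answer: 4, 3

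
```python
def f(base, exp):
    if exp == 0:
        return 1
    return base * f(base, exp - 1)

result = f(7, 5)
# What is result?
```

f(7, 5) = 7 * 7 * 7 * 7 * 7 = 16807

Answer: 16807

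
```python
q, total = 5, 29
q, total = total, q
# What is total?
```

Trace:
`q, total = 5, 29` → q = 5; total = 29
`q, total = total, q` → q = 29; total = 5
So total = 5

Answer: 5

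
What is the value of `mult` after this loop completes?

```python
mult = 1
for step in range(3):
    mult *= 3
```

3^3 = 27
`mult` takes the values: 1 → 3 → 9 → 27

Answer: 27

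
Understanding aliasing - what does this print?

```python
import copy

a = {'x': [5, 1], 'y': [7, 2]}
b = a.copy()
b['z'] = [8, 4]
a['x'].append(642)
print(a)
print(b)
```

Key concept: shallow copy of dict with mutable values.
Step by step:
`a = {'x': [5, 1], 'y': [7, 2]}` → a = {'x': [5, 1], 'y': [7, 2]}
`b = a.copy()` → b = {'x': [5, 1], 'y': [7, 2]}
`b['z'] = [8, 4]` → b = {'x': [5, 1], 'y': [7, 2], 'z': [8, 4]}
`a['x'].append(642)` → a = {'x': [5, 1, 642], 'y': [7, 2]}; b = {'x': [5, 1, 642], 'y': [7, 2], 'z': [8, 4]}
`print(a)` → prints {'x': [5, 1, 642], 'y': [7, 2]}
`print(b)` → prints {'x': [5, 1, 642], 'y': [7, 2], 'z': [8, 4]}

Answer:
{'x': [5, 1, 642], 'y': [7, 2]}
{'x': [5, 1, 642], 'y': [7, 2], 'z': [8, 4]}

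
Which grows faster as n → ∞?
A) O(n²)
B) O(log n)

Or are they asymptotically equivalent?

O(n²) vs O(log n): Higher order terms dominate.

Answer: A) O(n²) grows faster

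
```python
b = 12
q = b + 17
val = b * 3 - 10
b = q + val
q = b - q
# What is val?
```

Trace:
`b = 12` → b = 12
`q = b + 17` → q = 29
`val = b * 3 - 10` → val = 26
`b = q + val` → b = 55
`q = b - q` → q = 26
So val = 26

Answer: 26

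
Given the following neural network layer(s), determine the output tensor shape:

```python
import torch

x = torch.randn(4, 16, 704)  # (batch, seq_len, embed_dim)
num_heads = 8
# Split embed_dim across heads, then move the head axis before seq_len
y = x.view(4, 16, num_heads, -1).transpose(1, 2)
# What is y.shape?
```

Input: (4, 16, 704) -> head_dim = 704 // 8 = 88; after view: (4, 16, 8, 88) -> after transpose(1, 2): (4, 8, 16, 88) -> Output: (4, 8, 16, 88)

Answer: (4, 8, 16, 88)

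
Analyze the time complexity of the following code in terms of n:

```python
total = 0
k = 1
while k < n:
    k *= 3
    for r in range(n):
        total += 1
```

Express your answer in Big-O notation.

Each loop level contributes: log n × n. Multiplying the contributions gives O(n log n).

Answer: O(n log n)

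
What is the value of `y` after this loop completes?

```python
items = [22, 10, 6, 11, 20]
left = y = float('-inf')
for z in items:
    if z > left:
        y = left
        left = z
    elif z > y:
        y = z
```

Second largest (with repeats) in [22, 10, 6, 11, 20]
`y` takes the values: -inf → 10 → 11 → 20

Answer: 20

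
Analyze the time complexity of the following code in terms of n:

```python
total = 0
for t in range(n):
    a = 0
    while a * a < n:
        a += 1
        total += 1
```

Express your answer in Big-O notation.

Each loop level contributes: n × √n. Multiplying the contributions gives O(n√n).

Answer: O(n√n)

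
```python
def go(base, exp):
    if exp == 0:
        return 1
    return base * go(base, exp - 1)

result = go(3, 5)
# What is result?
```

go(3, 5) = 3 * 3 * 3 * 3 * 3 = 243

Answer: 243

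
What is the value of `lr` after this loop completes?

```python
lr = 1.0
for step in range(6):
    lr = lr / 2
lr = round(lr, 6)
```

Halving LR 6 times: 1 / 2^6
`lr` takes the values: 1.0 → 0.5 → 0.25 → 0.125 → 0.0625 → 0.03125 → 0.015625

Answer: 0.015625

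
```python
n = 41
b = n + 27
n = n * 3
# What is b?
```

Trace:
`n = 41` → n = 41
`b = n + 27` → b = 68
`n = n * 3` → n = 123
So b = 68

Answer: 68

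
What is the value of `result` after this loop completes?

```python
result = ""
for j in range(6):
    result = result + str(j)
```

Concatenate digits 0 to 5
`result` takes the values: "" → "0" → "01" → "012" → "0123" → "01234" → "012345"

Answer: "012345"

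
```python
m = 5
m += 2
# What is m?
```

Trace:
`m = 5` → m = 5
`m += 2` → m = 7
So m = 7

Answer: 7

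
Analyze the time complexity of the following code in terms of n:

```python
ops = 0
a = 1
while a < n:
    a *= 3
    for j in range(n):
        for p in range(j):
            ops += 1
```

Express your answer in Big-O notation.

Each loop level contributes: log n × n × n. Multiplying the contributions gives O(n^2 log n).

Answer: O(n^2 log n)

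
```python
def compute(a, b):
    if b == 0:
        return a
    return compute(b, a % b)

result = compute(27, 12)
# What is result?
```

compute(27, 12) -> compute(12, 3) -> compute(3, 0) -> 3

Answer: 3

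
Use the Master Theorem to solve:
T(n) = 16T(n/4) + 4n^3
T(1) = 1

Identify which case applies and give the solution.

a=16, b=4, f(n)=4n^3. log_4(16) = 2. Since c=3 > 2 and the regularity condition holds (16(n/4)^3 = (16/4^3)n^3 with 16/4^3 < 1), Case 3 applies: T(n) = Θ(f(n)) = O(n^3).

Answer: O(n^3) - Case 3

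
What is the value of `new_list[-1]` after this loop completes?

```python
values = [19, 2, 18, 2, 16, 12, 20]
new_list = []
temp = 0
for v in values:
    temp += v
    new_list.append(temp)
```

Cumulative sum ends at 89
`new_list` takes the values: [] → [19] → [19, 21] → [19, 21, 39] → [19, 21, 39, 41] → [19, 21, 39, 41, 57] → [19, 21, 39, 41, 57, 69] → [19, 21, 39, 41, 57, 69, 89]
So `new_list[-1]` = 89

Answer: 89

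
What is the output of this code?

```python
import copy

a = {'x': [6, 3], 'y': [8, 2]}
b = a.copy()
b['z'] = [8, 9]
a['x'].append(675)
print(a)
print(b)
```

Key concept: shallow copy of dict with mutable values.
Step by step:
`a = {'x': [6, 3], 'y': [8, 2]}` → a = {'x': [6, 3], 'y': [8, 2]}
`b = a.copy()` → b = {'x': [6, 3], 'y': [8, 2]}
`b['z'] = [8, 9]` → b = {'x': [6, 3], 'y': [8, 2], 'z': [8, 9]}
`a['x'].append(675)` → a = {'x': [6, 3, 675], 'y': [8, 2]}; b = {'x': [6, 3, 675], 'y': [8, 2], 'z': [8, 9]}
`print(a)` → prints {'x': [6, 3, 675], 'y': [8, 2]}
`print(b)` → prints {'x': [6, 3, 675], 'y': [8, 2], 'z': [8, 9]}

Answer:
{'x': [6, 3, 675], 'y': [8, 2]}
{'x': [6, 3, 675], 'y': [8, 2], 'z': [8, 9]}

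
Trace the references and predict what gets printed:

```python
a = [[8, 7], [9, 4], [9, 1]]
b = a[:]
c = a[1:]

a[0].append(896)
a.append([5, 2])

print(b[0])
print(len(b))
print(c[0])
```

Key concept: slice with nested mutation.
Step by step:
`a = [[8, 7], [9, 4], [9, 1]]` → a = [[8, 7], [9, 4], [9, 1]]
`b = a[:]` → b = [[8, 7], [9, 4], [9, 1]]
`c = a[1:]` → c = [[9, 4], [9, 1]]
`a[0].append(896)` → a = [[8, 7, 896], [9, 4], [9, 1]]; b = [[8, 7, 896], [9, 4], [9, 1]]
`a.append([5, 2])` → a = [[8, 7, 896], [9, 4], [9, 1], [5, 2]]
`print(b[0])` → prints [8, 7, 896]
`print(len(b))` → prints 3
`print(c[0])` → prints [9, 4]

Answer:
[8, 7, 896]
3
[9, 4]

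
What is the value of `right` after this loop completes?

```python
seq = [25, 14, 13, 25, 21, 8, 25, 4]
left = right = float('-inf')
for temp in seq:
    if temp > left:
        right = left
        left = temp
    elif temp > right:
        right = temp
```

Second largest (with repeats) in [25, 14, 13, 25, 21, 8, 25, 4]
`right` takes the values: -inf → 14 → 25

Answer: 25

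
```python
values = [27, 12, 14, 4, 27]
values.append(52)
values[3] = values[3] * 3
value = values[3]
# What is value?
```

Trace:
`values = [27, 12, 14, 4, 27]` → values = [27, 12, 14, 4, 27]
`values.append(52)` → values = [27, 12, 14, 4, 27, 52]
`values[3] = values[3] * 3` → values = [27, 12, 14, 12, 27, 52]
`value = values[3]` → value = 12
So value = 12

Answer: 12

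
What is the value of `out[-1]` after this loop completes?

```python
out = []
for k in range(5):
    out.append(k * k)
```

Last element of squares 0 to 4
`out` takes the values: [] → [0] → [0, 1] → [0, 1, 4] → [0, 1, 4, 9] → [0, 1, 4, 9, 16]
So `out[-1]` = 16

Answer: 16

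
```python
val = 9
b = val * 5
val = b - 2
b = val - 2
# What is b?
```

Trace:
`val = 9` → val = 9
`b = val * 5` → b = 45
`val = b - 2` → val = 43
`b = val - 2` → b = 41
So b = 41

Answer: 41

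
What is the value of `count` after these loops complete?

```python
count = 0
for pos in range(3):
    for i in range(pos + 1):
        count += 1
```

Triangle: 1 + 2 + ... + 3
`count` takes the values: 0 → 1 → 2 → 3 → 4 → 5 → 6

Answer: 6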